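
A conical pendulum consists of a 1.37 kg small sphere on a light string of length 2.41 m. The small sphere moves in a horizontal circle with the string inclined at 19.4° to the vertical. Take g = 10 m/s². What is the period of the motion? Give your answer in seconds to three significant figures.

r = L sinθ = 0.8005 m. From T sinθ = mω²r and T cosθ = mg: tanθ = ω²r/g, so ω² = g tanθ / r = g/(L cosθ).
ω = √(g/(L cosθ)) = √(10.0/(2.41 × 0.9432)) = √4.399 = 2.097 rad/s.
Period = 2π/ω = 2.996 s.

3.00 s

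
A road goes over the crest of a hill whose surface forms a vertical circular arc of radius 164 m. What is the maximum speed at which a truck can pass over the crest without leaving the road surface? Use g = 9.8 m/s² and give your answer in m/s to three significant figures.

40.1 m/s

At the crest the centre of the circle is below the truck, so the net downward (centripetal) force is mg − N = mv²/r.
The truck leaves the road when N → 0, giving v_max = √(g r) = √(9.8 × 164) = 40.09 m/s.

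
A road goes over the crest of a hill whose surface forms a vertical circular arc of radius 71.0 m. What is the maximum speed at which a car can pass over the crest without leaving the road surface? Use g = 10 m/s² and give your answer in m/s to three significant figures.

26.6 m/s

At the crest the centre of the circle is below the car, so the net downward (centripetal) force is mg − N = mv²/r.
The car leaves the road when N → 0, giving v_max = √(g r) = √(10.0 × 71.0) = 26.65 m/s.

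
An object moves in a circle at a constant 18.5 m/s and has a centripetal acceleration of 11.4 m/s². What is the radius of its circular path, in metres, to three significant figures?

30.0 m

a_c = v²/r ⇒ r = v²/a_c = (18.5)²/11.4 = 342.2/11.4 = 30.02 m.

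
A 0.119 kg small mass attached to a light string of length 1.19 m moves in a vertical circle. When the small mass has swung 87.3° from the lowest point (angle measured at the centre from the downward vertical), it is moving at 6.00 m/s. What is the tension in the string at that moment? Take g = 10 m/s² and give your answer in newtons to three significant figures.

3.66 N

Take the radial direction toward the centre of the circle as positive. The component of the weight along the string toward the centre is −mg cos φ (φ measured from the bottom), so Newton's second law along the string gives T − mg cos φ = m v²/r.
cos 87.3° = 0.04711, so T = m(v²/r + g cos φ) = 0.119 × ((6.00)²/1.19 + 10.0 × 0.04711) = 0.119 × (30.25 + (0.4711)) = 0.119 × 30.72 = 3.656 N.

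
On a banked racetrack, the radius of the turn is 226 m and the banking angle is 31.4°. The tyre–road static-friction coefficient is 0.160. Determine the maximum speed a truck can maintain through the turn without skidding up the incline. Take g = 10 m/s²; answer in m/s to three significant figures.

43.9 m/s

At the maximum speed, friction acts down the slope at its limiting value f = μN. Radially (horizontal, toward centre): N sinθ + μN cosθ = mv²/r. Vertically: N cosθ − μN sinθ = mg.
Dividing: v² = r g (sinθ + μcosθ)/(cosθ − μsinθ).
sinθ + μcosθ = 0.5210 + 0.160×0.8536 = 0.6576; cosθ − μsinθ = 0.8536 − 0.160×0.5210 = 0.7702.
v² = 226 × 10.0 × 0.6576/0.7702 = 1930 m²/s², so v = 43.93 m/s.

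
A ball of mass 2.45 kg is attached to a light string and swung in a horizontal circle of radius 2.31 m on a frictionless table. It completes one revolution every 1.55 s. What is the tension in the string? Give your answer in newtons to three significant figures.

93.0 N

v = 2πr/T = 2π × 2.31/1.55 = 9.364 m/s.
The tension is the only horizontal force, so it supplies the full centripetal force: T = m v²/r = 2.45 × (9.364)²/2.31 = 2.45 × 87.68/2.31 = 93.00 N.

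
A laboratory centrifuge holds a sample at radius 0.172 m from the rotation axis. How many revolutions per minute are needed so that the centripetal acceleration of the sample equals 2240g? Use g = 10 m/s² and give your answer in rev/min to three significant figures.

3450 rev/min

Require ω²r = 2240g, so ω = √(2240 × 10.0/0.172) = 360.9 rad/s.
In rev/min: ω × 60/(2π) = 360.9 × 60/(2π) = 3446 rev/min.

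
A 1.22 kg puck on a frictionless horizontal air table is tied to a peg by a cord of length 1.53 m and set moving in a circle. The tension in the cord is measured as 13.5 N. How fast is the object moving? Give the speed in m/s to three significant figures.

T = m v²/r ⇒ v = √(T r / m) = √(13.5 × 1.53 / 1.22) = √16.93 = 4.115 m/s.

4.11 m/s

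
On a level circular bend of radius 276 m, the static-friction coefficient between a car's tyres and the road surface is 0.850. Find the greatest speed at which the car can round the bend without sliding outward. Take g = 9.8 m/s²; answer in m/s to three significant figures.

On a flat curve, static friction is the only horizontal force, so it must supply the full centripetal force: μ_s m g = m v²/r.
Mass cancels: v_max = √(μ_s g r) = √(0.850 × 9.8 × 276) = √2299 = 47.95 m/s.

47.9 m/s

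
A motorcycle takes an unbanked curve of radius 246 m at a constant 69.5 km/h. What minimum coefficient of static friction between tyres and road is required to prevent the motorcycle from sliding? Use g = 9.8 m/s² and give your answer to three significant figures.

v = 69.5/3.6 = 19.31 m/s.
Friction provides the centripetal force: μ_s m g = m v²/r, so μ_s = v²/(g r) = (19.31)²/(9.8 × 246) = 372.7/2411 = 0.1546.

0.155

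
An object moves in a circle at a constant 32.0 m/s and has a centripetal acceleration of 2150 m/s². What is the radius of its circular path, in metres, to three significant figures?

0.476 m

a_c = v²/r ⇒ r = v²/a_c = (32.0)²/2150 = 1024/2150 = 0.4763 m.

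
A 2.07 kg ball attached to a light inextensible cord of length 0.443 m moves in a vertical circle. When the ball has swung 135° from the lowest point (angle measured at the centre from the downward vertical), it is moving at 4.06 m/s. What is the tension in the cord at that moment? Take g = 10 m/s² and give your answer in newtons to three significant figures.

62.4 N

Take the radial direction toward the centre of the circle as positive. The component of the weight along the string toward the centre is −mg cos φ (φ measured from the bottom), so Newton's second law along the string gives T − mg cos φ = m v²/r.
cos 135° = -0.7071, so T = m(v²/r + g cos φ) = 2.07 × ((4.06)²/0.443 + 10.0 × -0.7071) = 2.07 × (37.21 + (-7.071)) = 2.07 × 30.14 = 62.39 N.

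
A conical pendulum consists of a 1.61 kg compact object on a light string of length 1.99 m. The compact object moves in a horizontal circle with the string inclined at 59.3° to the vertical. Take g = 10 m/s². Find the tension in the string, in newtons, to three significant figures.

Vertically the bob has no acceleration, so T cosθ = mg.
T = mg/cosθ = 1.61 × 10.0 / cos 59.3° = 16.10/0.5105 = 31.54 N.

31.5 N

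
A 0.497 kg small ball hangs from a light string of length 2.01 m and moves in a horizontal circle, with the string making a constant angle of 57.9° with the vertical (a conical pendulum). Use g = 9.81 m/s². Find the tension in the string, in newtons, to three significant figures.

9.17 N

Vertically the bob has no acceleration, so T cosθ = mg.
T = mg/cosθ = 0.497 × 9.81 / cos 57.9° = 4.876/0.5314 = 9.175 N.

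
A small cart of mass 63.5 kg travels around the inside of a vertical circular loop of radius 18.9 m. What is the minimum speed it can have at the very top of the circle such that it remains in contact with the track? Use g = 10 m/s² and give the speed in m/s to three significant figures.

At the top, both weight mg and N point toward the centre: N + mg = mv²/r.
At minimum speed N → 0, so mg = mv_min²/r ⇒ v_min = √(g r) = √(10.0 × 18.9) = 13.75 m/s.

13.7 m/s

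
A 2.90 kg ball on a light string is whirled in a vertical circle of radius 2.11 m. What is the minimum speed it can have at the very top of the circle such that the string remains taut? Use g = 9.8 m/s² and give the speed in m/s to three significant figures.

At the top, both weight mg and T point toward the centre: T + mg = mv²/r.
At minimum speed T → 0, so mg = mv_min²/r ⇒ v_min = √(g r) = √(9.8 × 2.11) = 4.547 m/s.

4.55 m/s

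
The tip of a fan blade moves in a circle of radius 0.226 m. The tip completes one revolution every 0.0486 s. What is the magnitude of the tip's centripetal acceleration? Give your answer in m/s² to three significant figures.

3780 m/s²

v = 2πr/T = 2π × 0.226/0.0486 = 29.22 m/s.
a_c = v²/r = (29.22)²/0.226 = 853.7/0.226 = 3777 m/s².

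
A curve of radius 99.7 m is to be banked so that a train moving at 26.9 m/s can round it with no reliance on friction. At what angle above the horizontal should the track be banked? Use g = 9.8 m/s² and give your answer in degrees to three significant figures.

36.5°

For a frictionless banked turn: horizontally N sinθ = mv²/r and vertically N cosθ = mg.
Dividing: tanθ = v²/(r g) = (26.9)²/(99.7 × 9.8) = 723.6/977.1 = 0.7406.
θ = arctan(0.7406) = 36.52°.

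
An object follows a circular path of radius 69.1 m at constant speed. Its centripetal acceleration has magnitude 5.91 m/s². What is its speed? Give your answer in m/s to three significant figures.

a_c = v²/r ⇒ v = √(a_c · r) = √(5.91 × 69.1) = √408.4 = 20.21 m/s.

20.2 m/s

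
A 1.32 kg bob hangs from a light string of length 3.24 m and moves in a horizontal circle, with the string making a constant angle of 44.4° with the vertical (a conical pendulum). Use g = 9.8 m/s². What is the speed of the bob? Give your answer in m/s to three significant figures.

The radius of the circle is r = L sinθ = 3.24 × sin 44.4° = 2.267 m.
Horizontally T sinθ = mv²/r and vertically T cosθ = mg, so tanθ = v²/(rg).
v = √(r g tanθ) = √(2.267 × 9.8 × 0.9793) = √21.76 = 4.664 m/s.

4.66 m/s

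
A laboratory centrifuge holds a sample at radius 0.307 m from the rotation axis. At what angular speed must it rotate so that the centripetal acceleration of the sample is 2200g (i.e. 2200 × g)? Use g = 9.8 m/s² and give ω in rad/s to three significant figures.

265 rad/s

Centripetal acceleration a_c = ω²r. Setting ω²r = 2200g:
ω = √(2200g / r) = √(2200 × 9.8 / 0.307) = √70230 = 265.0 rad/s.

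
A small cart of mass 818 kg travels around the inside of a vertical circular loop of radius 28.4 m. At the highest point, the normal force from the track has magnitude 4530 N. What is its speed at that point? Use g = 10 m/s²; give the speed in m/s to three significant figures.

At the top, N + mg = mv²/r, so v = √(r(N/m + g)) = √(28.4 × (4530/818 + 10.0)) = √(28.4 × 15.54) = √441.3 = 21.01 m/s.

21.0 m/s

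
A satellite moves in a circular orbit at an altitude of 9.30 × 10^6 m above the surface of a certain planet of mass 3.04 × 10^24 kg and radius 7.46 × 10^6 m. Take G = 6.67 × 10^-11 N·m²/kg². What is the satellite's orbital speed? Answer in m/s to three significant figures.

3480 m/s

Orbital radius r = R + h = 7.46 × 10^6 + 9.30 × 10^6 = 1.676 × 10^7 m.
Gravity supplies the centripetal force: G M m / r² = m v² / r, so v = √(GM/r).
v = √(6.67 × 10^-11 × 3.04 × 10^24 / 1.676 × 10^7) = √(1.210 × 10^7) = 3478 m/s.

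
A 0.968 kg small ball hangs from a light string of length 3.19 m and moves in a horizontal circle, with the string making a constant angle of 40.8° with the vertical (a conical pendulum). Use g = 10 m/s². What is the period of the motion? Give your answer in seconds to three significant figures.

3.09 s

r = L sinθ = 2.084 m. From T sinθ = mω²r and T cosθ = mg: tanθ = ω²r/g, so ω² = g tanθ / r = g/(L cosθ).
ω = √(g/(L cosθ)) = √(10.0/(3.19 × 0.7570)) = √4.141 = 2.035 rad/s.
Period = 2π/ω = 3.088 s.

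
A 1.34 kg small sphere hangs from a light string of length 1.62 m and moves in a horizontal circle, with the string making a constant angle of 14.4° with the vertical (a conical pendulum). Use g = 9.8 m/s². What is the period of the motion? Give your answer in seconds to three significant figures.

2.51 s

r = L sinθ = 0.4029 m. From T sinθ = mω²r and T cosθ = mg: tanθ = ω²r/g, so ω² = g tanθ / r = g/(L cosθ).
ω = √(g/(L cosθ)) = √(9.8/(1.62 × 0.9686)) = √6.246 = 2.499 rad/s.
Period = 2π/ω = 2.514 s.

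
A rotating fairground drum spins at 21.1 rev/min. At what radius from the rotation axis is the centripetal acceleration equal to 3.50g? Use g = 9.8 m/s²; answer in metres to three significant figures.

ω = 21.1 rev/min × 2π/60 = 2.210 rad/s.
a_c = ω²r = 3.50g ⇒ r = 3.50 × 9.8 / (2.210)² = 34.30/4.882 = 7.025 m.

7.03 m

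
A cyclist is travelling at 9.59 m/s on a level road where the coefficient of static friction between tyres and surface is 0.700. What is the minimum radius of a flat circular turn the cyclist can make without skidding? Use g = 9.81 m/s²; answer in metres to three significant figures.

At the limit, μ_s m g = m v²/r, so r_min = v²/(μ_s g) = (9.59)²/(0.700 × 9.81) = 91.97/6.867 = 13.39 m.

13.4 m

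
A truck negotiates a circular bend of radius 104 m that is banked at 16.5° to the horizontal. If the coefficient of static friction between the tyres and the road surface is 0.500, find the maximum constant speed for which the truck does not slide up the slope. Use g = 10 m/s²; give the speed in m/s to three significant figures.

At the maximum speed, friction acts down the slope at its limiting value f = μN. Radially (horizontal, toward centre): N sinθ + μN cosθ = mv²/r. Vertically: N cosθ − μN sinθ = mg.
Dividing: v² = r g (sinθ + μcosθ)/(cosθ − μsinθ).
sinθ + μcosθ = 0.2840 + 0.500×0.9588 = 0.7634; cosθ − μsinθ = 0.9588 − 0.500×0.2840 = 0.8168.
v² = 104 × 10.0 × 0.7634/0.8168 = 972.0 m²/s², so v = 31.18 m/s.

31.2 m/s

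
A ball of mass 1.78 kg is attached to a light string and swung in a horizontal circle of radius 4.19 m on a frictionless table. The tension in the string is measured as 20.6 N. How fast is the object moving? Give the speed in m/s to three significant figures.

6.96 m/s

T = m v²/r ⇒ v = √(T r / m) = √(20.6 × 4.19 / 1.78) = √48.49 = 6.964 m/s.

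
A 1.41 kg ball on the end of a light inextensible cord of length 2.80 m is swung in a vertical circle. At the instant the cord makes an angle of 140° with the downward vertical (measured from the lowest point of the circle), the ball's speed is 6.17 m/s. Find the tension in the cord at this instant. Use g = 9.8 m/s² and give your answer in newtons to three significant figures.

8.59 N

Take the radial direction toward the centre of the circle as positive. The component of the weight along the string toward the centre is −mg cos φ (φ measured from the bottom), so Newton's second law along the string gives T − mg cos φ = m v²/r.
cos 140° = -0.7660, so T = m(v²/r + g cos φ) = 1.41 × ((6.17)²/2.80 + 9.8 × -0.7660) = 1.41 × (13.60 + (-7.507)) = 1.41 × 6.089 = 8.585 N.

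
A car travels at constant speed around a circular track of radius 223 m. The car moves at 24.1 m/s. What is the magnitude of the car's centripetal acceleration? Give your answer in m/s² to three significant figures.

2.60 m/s²

a_c = v²/r = (24.10)²/223 = 580.8/223 = 2.605 m/s².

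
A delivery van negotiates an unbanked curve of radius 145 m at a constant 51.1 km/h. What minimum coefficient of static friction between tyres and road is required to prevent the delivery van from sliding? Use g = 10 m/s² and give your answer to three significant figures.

v = 51.1/3.6 = 14.19 m/s.
Friction provides the centripetal force: μ_s m g = m v²/r, so μ_s = v²/(g r) = (14.19)²/(10.0 × 145) = 201.5/1450 = 0.1390.

0.139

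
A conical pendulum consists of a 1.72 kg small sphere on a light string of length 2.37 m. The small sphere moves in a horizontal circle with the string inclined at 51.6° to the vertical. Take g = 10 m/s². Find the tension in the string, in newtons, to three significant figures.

27.7 N

Vertically the bob has no acceleration, so T cosθ = mg.
T = mg/cosθ = 1.72 × 10.0 / cos 51.6° = 17.20/0.6211 = 27.69 N.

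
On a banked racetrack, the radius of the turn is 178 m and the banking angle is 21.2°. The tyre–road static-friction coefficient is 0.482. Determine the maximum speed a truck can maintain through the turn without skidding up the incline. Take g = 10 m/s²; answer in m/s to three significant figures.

At the maximum speed, friction acts down the slope at its limiting value f = μN. Radially (horizontal, toward centre): N sinθ + μN cosθ = mv²/r. Vertically: N cosθ − μN sinθ = mg.
Dividing: v² = r g (sinθ + μcosθ)/(cosθ − μsinθ).
sinθ + μcosθ = 0.3616 + 0.482×0.9323 = 0.8110; cosθ − μsinθ = 0.9323 − 0.482×0.3616 = 0.7580.
v² = 178 × 10.0 × 0.8110/0.7580 = 1904 m²/s², so v = 43.64 m/s.

43.6 m/s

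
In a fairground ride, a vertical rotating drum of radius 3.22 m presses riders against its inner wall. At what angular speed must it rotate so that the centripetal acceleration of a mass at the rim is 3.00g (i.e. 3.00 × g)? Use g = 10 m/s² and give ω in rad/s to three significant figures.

3.05 rad/s

Centripetal acceleration a_c = ω²r. Setting ω²r = 3.00g:
ω = √(3.00g / r) = √(3.00 × 10.0 / 3.22) = √9.317 = 3.052 rad/s.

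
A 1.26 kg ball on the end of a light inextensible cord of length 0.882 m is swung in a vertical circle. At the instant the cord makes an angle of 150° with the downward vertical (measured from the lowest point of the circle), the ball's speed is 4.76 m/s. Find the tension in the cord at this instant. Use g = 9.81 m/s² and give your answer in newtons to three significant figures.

21.7 N

Take the radial direction toward the centre of the circle as positive. The component of the weight along the string toward the centre is −mg cos φ (φ measured from the bottom), so Newton's second law along the string gives T − mg cos φ = m v²/r.
cos 150° = -0.8660, so T = m(v²/r + g cos φ) = 1.26 × ((4.76)²/0.882 + 9.81 × -0.8660) = 1.26 × (25.69 + (-8.496)) = 1.26 × 17.19 = 21.66 N.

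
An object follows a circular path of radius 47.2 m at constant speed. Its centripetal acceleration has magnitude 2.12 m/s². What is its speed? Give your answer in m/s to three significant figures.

a_c = v²/r ⇒ v = √(a_c · r) = √(2.12 × 47.2) = √100.1 = 10.00 m/s.

10.0 m/s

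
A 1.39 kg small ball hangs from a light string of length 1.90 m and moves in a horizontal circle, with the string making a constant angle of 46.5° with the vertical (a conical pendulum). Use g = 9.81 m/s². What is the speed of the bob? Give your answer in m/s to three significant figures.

The radius of the circle is r = L sinθ = 1.90 × sin 46.5° = 1.378 m.
Horizontally T sinθ = mv²/r and vertically T cosθ = mg, so tanθ = v²/(rg).
v = √(r g tanθ) = √(1.378 × 9.81 × 1.054) = √14.25 = 3.775 m/s.

3.77 m/s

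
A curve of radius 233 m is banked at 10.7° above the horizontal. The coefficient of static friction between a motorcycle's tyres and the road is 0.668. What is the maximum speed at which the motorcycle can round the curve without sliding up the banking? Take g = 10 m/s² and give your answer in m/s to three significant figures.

47.8 m/s

At the maximum speed, friction acts down the slope at its limiting value f = μN. Radially (horizontal, toward centre): N sinθ + μN cosθ = mv²/r. Vertically: N cosθ − μN sinθ = mg.
Dividing: v² = r g (sinθ + μcosθ)/(cosθ − μsinθ).
sinθ + μcosθ = 0.1857 + 0.668×0.9826 = 0.8421; cosθ − μsinθ = 0.9826 − 0.668×0.1857 = 0.8586.
v² = 233 × 10.0 × 0.8421/0.8586 = 2285 m²/s², so v = 47.80 m/s.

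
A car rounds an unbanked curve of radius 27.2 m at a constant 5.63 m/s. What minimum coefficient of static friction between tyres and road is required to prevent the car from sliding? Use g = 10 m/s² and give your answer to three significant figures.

Friction provides the centripetal force: μ_s m g = m v²/r, so μ_s = v²/(g r) = (5.630)²/(10.0 × 27.2) = 31.70/272.0 = 0.1165.

0.117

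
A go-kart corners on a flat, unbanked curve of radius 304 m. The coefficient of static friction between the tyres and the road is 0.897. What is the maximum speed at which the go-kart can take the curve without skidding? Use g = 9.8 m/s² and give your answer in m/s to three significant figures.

51.7 m/s

The only inward force on a level bend is static friction, so at the limit f_s = μ_s N = μ_s m g = m v²/r.
Mass cancels: v_max = √(μ_s g r) = √(0.897 × 9.8 × 304) = √2672 = 51.69 m/s.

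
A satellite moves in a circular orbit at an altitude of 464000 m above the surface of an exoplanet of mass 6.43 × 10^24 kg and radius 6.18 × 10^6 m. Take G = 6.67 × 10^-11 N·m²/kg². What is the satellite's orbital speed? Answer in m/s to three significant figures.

8030 m/s

Orbital radius r = R + h = 6.18 × 10^6 + 464000 = 6.644 × 10^6 m.
Gravity supplies the centripetal force: G M m / r² = m v² / r, so v = √(GM/r).
v = √(6.67 × 10^-11 × 6.43 × 10^24 / 6.644 × 10^6) = √(6.455 × 10^7) = 8034 m/s.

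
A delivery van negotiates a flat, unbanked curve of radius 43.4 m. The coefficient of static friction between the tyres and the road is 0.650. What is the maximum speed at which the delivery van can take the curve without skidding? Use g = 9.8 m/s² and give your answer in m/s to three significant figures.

On a flat curve, static friction is the only horizontal force, so it must supply the full centripetal force: μ_s m g = m v²/r.
Mass cancels: v_max = √(μ_s g r) = √(0.650 × 9.8 × 43.4) = √276.5 = 16.63 m/s.

16.6 m/s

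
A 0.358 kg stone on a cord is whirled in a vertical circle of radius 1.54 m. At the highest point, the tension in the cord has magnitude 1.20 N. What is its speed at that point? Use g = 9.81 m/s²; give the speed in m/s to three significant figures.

At the top, T + mg = mv²/r, so v = √(r(T/m + g)) = √(1.54 × (1.20/0.358 + 9.81)) = √(1.54 × 13.16) = √20.27 = 4.502 m/s.

4.50 m/s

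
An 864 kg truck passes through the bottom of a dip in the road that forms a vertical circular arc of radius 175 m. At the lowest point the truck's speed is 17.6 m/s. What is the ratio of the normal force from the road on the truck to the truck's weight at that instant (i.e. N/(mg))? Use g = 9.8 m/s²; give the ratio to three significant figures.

1.18

At the bottom, N − mg = mv²/r, so N = m(v²/r + g) and N/(mg) = v²/(rg) + 1 = (17.6)²/(175 × 9.8) + 1 = 0.1806 + 1 = 1.181.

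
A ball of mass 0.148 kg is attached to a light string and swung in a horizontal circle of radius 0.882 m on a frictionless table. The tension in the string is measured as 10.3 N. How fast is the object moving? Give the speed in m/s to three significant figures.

7.83 m/s

T = m v²/r ⇒ v = √(T r / m) = √(10.3 × 0.882 / 0.148) = √61.38 = 7.835 m/s.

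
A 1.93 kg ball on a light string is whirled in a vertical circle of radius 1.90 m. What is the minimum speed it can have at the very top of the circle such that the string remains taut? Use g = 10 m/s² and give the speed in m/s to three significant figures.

4.36 m/s

At the top, both weight mg and T point toward the centre: T + mg = mv²/r.
At minimum speed T → 0, so mg = mv_min²/r ⇒ v_min = √(g r) = √(10.0 × 1.90) = 4.359 m/s.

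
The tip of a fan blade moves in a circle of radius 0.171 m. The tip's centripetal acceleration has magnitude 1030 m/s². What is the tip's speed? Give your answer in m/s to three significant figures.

a_c = v²/r ⇒ v = √(a_c · r) = √(1030 × 0.171) = √176.1 = 13.27 m/s.

13.3 m/s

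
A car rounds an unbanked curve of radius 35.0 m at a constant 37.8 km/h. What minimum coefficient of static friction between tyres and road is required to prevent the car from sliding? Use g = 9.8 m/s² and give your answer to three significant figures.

v = 37.8/3.6 = 10.50 m/s.
Friction provides the centripetal force: μ_s m g = m v²/r, so μ_s = v²/(g r) = (10.50)²/(9.8 × 35.0) = 110.2/343.0 = 0.3214.

0.321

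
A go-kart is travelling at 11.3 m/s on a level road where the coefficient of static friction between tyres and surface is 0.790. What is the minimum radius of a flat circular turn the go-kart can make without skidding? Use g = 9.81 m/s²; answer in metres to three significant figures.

At the limit, μ_s m g = m v²/r, so r_min = v²/(μ_s g) = (11.3)²/(0.790 × 9.81) = 127.7/7.750 = 16.48 m.

16.5 m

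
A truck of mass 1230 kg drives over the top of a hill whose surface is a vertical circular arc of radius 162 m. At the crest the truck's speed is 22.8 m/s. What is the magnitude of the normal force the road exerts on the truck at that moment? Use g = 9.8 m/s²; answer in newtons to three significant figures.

8110 N

At the crest the centripetal acceleration points downward (toward the centre of the arc), so mg − N = mv²/r.
N = m(g − v²/r) = 1230 × (9.8 − (22.8)²/162) = 1230 × (9.8 − 3.209) = 1230 × 6.591 = 8107 N.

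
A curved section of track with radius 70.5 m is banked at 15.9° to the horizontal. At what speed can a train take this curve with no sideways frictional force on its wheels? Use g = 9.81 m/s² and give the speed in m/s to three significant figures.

14.0 m/s

On a frictionless banked curve, N sinθ = mv²/r and N cosθ = mg, so tanθ = v²/(rg).
v = √(r g tanθ) = √(70.5 × 9.81 × tan 15.9°) = √(70.5 × 9.81 × 0.2849) = √197.0 = 14.04 m/s.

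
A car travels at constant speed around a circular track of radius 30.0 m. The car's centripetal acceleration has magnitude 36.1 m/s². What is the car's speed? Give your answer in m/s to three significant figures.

a_c = v²/r ⇒ v = √(a_c · r) = √(36.1 × 30.0) = √1083 = 32.91 m/s.

32.9 m/s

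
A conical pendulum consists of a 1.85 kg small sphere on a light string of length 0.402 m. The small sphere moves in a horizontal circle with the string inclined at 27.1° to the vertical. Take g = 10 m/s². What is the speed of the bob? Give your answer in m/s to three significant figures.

0.968 m/s

The radius of the circle is r = L sinθ = 0.402 × sin 27.1° = 0.1831 m.
Horizontally T sinθ = mv²/r and vertically T cosθ = mg, so tanθ = v²/(rg).
v = √(r g tanθ) = √(0.1831 × 10.0 × 0.5117) = √0.9371 = 0.9680 m/s.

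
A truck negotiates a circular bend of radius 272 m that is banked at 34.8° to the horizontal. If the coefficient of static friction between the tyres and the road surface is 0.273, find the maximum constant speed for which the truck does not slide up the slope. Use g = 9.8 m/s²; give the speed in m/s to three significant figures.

56.4 m/s

At the maximum speed, friction acts down the slope at its limiting value f = μN. Radially (horizontal, toward centre): N sinθ + μN cosθ = mv²/r. Vertically: N cosθ − μN sinθ = mg.
Dividing: v² = r g (sinθ + μcosθ)/(cosθ − μsinθ).
sinθ + μcosθ = 0.5707 + 0.273×0.8211 = 0.7949; cosθ − μsinθ = 0.8211 − 0.273×0.5707 = 0.6653.
v² = 272 × 9.8 × 0.7949/0.6653 = 3185 m²/s², so v = 56.43 m/s.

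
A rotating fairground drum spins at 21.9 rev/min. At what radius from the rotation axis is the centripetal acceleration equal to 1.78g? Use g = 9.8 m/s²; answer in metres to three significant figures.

ω = 21.9 rev/min × 2π/60 = 2.293 rad/s.
a_c = ω²r = 1.78g ⇒ r = 1.78 × 9.8 / (2.293)² = 17.44/5.260 = 3.317 m.

3.32 m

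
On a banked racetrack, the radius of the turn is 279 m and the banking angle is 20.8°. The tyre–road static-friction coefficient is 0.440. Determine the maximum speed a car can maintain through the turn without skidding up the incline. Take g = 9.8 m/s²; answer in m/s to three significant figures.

51.9 m/s

At the maximum speed, friction acts down the slope at its limiting value f = μN. Radially (horizontal, toward centre): N sinθ + μN cosθ = mv²/r. Vertically: N cosθ − μN sinθ = mg.
Dividing: v² = r g (sinθ + μcosθ)/(cosθ − μsinθ).
sinθ + μcosθ = 0.3551 + 0.440×0.9348 = 0.7664; cosθ − μsinθ = 0.9348 − 0.440×0.3551 = 0.7786.
v² = 279 × 9.8 × 0.7664/0.7786 = 2692 m²/s², so v = 51.88 m/s.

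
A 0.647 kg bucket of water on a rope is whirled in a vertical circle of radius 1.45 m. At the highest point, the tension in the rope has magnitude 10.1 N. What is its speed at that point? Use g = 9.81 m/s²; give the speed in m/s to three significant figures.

At the top, T + mg = mv²/r, so v = √(r(T/m + g)) = √(1.45 × (10.1/0.647 + 9.81)) = √(1.45 × 25.42) = √36.86 = 6.071 m/s.

6.07 m/s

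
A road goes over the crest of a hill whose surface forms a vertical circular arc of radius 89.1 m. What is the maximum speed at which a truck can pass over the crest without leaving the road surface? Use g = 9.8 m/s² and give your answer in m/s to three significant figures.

29.5 m/s

At the crest the centre of the circle is below the truck, so the net downward (centripetal) force is mg − N = mv²/r.
The truck leaves the road when N → 0, giving v_max = √(g r) = √(9.8 × 89.1) = 29.55 m/s.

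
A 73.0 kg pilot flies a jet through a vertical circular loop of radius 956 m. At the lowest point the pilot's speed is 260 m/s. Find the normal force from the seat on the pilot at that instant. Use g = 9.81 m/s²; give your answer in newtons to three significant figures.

5880 N

At the lowest point, N points up (toward the centre) and the weight mg points down (away from the centre), so the net inward force is N − mg = mv²/r.
N = m(v²/r + g) = 73.0 × ((260)²/956 + 9.81) = 73.0 × (70.71 + 9.81) = 73.0 × 80.52 = 5878 N.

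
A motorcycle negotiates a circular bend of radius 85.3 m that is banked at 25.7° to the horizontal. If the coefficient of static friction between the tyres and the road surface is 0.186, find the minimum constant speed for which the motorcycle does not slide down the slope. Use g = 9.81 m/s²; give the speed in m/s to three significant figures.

At the minimum speed, friction acts up the slope at its limiting value f = μN. Radially (horizontal, toward centre): N sinθ − μN cosθ = mv²/r. Vertically: N cosθ + μN sinθ = mg.
Dividing: v² = r g (sinθ − μcosθ)/(cosθ + μsinθ).
sinθ − μcosθ = 0.4337 − 0.186×0.9011 = 0.2661; cosθ + μsinθ = 0.9011 + 0.186×0.4337 = 0.9817.
v² = 85.3 × 9.81 × 0.2661/0.9817 = 226.8 m²/s², so v = 15.06 m/s.

15.1 m/s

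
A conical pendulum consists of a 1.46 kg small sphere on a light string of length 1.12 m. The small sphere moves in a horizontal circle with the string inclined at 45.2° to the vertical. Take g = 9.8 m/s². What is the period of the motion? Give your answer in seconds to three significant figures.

r = L sinθ = 0.7947 m. From T sinθ = mω²r and T cosθ = mg: tanθ = ω²r/g, so ω² = g tanθ / r = g/(L cosθ).
ω = √(g/(L cosθ)) = √(9.8/(1.12 × 0.7046)) = √12.42 = 3.524 rad/s.
Period = 2π/ω = 1.783 s.

1.78 s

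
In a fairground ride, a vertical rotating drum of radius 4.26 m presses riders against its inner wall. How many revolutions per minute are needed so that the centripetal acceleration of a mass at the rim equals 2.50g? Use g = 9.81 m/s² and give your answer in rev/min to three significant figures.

22.9 rev/min

Require ω²r = 2.50g, so ω = √(2.50 × 9.81/4.26) = 2.399 rad/s.
In rev/min: ω × 60/(2π) = 2.399 × 60/(2π) = 22.91 rev/min.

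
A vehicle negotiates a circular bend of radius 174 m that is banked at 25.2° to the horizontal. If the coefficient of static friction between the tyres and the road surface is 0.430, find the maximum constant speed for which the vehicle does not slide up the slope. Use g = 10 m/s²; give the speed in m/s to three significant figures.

At the maximum speed, friction acts down the slope at its limiting value f = μN. Radially (horizontal, toward centre): N sinθ + μN cosθ = mv²/r. Vertically: N cosθ − μN sinθ = mg.
Dividing: v² = r g (sinθ + μcosθ)/(cosθ − μsinθ).
sinθ + μcosθ = 0.4258 + 0.430×0.9048 = 0.8149; cosθ − μsinθ = 0.9048 − 0.430×0.4258 = 0.7217.
v² = 174 × 10.0 × 0.8149/0.7217 = 1964 m²/s², so v = 44.32 m/s.

44.3 m/s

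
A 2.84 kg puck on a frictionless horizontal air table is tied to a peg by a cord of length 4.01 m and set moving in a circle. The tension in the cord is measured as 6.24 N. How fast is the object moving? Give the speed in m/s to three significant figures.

2.97 m/s

T = m v²/r ⇒ v = √(T r / m) = √(6.24 × 4.01 / 2.84) = √8.811 = 2.968 m/s.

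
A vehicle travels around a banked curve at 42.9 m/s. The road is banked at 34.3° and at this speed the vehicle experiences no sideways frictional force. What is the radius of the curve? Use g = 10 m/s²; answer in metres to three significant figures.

Frictionless banking: tanθ = v²/(rg), so r = v²/(g tanθ).
r = (42.9)²/(10.0 × tan 34.3°) = 1840/(10.0 × 0.6822) = 1840/6.822 = 269.8 m.

270 m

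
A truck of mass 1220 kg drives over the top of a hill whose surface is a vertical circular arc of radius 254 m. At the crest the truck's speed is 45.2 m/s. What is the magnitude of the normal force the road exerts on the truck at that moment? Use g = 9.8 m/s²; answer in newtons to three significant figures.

At the crest the centripetal acceleration points downward (toward the centre of the arc), so mg − N = mv²/r.
N = m(g − v²/r) = 1220 × (9.8 − (45.2)²/254) = 1220 × (9.8 − 8.043) = 1220 × 1.757 = 2143 N.

2140 N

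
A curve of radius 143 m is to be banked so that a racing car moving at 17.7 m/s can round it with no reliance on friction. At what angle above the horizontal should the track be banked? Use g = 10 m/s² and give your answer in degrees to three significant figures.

For a frictionless banked turn: horizontally N sinθ = mv²/r and vertically N cosθ = mg.
Dividing: tanθ = v²/(r g) = (17.7)²/(143 × 10.0) = 313.3/1430 = 0.2191.
θ = arctan(0.2191) = 12.36°.

12.4°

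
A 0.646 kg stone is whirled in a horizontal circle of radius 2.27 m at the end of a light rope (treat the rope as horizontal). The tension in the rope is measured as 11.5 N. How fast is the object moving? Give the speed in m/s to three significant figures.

T = m v²/r ⇒ v = √(T r / m) = √(11.5 × 2.27 / 0.646) = √40.41 = 6.357 m/s.

6.36 m/s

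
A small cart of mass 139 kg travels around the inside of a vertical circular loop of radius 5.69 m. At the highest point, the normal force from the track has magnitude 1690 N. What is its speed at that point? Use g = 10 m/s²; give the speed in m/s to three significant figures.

At the top, N + mg = mv²/r, so v = √(r(N/m + g)) = √(5.69 × (1690/139 + 10.0)) = √(5.69 × 22.16) = √126.1 = 11.23 m/s.

11.2 m/s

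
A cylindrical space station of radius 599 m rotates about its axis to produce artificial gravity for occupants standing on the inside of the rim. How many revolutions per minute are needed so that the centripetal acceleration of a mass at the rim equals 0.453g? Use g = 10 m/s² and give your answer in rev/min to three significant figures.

Require ω²r = 0.453g, so ω = √(0.453 × 10.0/599) = 0.08696 rad/s.
In rev/min: ω × 60/(2π) = 0.08696 × 60/(2π) = 0.8304 rev/min.

0.830 rev/min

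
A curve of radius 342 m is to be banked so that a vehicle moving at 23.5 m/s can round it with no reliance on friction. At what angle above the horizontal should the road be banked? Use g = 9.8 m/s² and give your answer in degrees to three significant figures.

With no friction, the horizontal component of the normal force provides the centripetal force: N sinθ = mv²/r, while N cosθ = mg vertically.
Dividing: tanθ = v²/(r g) = (23.5)²/(342 × 9.8) = 552.2/3352 = 0.1648.
θ = arctan(0.1648) = 9.357°.

9.36°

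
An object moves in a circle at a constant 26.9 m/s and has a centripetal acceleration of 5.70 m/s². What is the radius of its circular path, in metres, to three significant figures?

a_c = v²/r ⇒ r = v²/a_c = (26.9)²/5.70 = 723.6/5.70 = 126.9 m.

127 m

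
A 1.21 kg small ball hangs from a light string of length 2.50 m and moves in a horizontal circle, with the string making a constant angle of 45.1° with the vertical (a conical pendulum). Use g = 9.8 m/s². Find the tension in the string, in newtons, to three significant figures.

16.8 N

Vertically the bob has no acceleration, so T cosθ = mg.
T = mg/cosθ = 1.21 × 9.8 / cos 45.1° = 11.86/0.7059 = 16.80 N.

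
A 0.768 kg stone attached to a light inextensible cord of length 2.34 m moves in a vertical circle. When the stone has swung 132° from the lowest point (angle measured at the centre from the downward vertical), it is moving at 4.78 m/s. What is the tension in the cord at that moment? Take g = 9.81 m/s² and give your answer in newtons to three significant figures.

Take the radial direction toward the centre of the circle as positive. The component of the weight along the string toward the centre is −mg cos φ (φ measured from the bottom), so Newton's second law along the string gives T − mg cos φ = m v²/r.
cos 132° = -0.6691, so T = m(v²/r + g cos φ) = 0.768 × ((4.78)²/2.34 + 9.81 × -0.6691) = 0.768 × (9.764 + (-6.564)) = 0.768 × 3.200 = 2.458 N.

2.46 N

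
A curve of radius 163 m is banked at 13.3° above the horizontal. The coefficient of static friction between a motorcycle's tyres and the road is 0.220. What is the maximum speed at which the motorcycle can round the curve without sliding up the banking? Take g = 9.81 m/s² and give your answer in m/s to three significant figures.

At the maximum speed, friction acts down the slope at its limiting value f = μN. Radially (horizontal, toward centre): N sinθ + μN cosθ = mv²/r. Vertically: N cosθ − μN sinθ = mg.
Dividing: v² = r g (sinθ + μcosθ)/(cosθ − μsinθ).
sinθ + μcosθ = 0.2300 + 0.220×0.9732 = 0.4441; cosθ − μsinθ = 0.9732 − 0.220×0.2300 = 0.9226.
v² = 163 × 9.81 × 0.4441/0.9226 = 769.8 m²/s², so v = 27.75 m/s.

27.7 m/s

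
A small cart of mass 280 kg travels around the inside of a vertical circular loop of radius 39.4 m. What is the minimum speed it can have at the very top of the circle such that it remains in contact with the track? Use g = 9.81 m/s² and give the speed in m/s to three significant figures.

19.7 m/s

At the highest point the centre is directly below, so both the weight and N act inward: N + mg = mv²/r.
At minimum speed N → 0, so mg = mv_min²/r ⇒ v_min = √(g r) = √(9.81 × 39.4) = 19.66 m/s.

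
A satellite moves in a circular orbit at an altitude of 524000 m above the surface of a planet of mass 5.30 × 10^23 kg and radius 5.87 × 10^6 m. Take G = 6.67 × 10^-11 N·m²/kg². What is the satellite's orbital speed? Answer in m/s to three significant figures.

2350 m/s

Orbital radius r = R + h = 5.87 × 10^6 + 524000 = 6.394 × 10^6 m.
Gravity supplies the centripetal force: G M m / r² = m v² / r, so v = √(GM/r).
v = √(6.67 × 10^-11 × 5.30 × 10^23 / 6.394 × 10^6) = √(5.529 × 10^6) = 2351 m/s.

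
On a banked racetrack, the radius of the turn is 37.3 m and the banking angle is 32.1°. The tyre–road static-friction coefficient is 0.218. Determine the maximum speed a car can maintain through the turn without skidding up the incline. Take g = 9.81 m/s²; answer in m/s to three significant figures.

At the maximum speed, friction acts down the slope at its limiting value f = μN. Radially (horizontal, toward centre): N sinθ + μN cosθ = mv²/r. Vertically: N cosθ − μN sinθ = mg.
Dividing: v² = r g (sinθ + μcosθ)/(cosθ − μsinθ).
sinθ + μcosθ = 0.5314 + 0.218×0.8471 = 0.7161; cosθ − μsinθ = 0.8471 − 0.218×0.5314 = 0.7313.
v² = 37.3 × 9.81 × 0.7161/0.7313 = 358.3 m²/s², so v = 18.93 m/s.

18.9 m/s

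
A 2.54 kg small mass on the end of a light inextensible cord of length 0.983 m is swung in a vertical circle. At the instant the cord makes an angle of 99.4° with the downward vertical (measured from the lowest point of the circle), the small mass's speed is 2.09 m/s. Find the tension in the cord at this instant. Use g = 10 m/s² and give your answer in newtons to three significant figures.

Take the radial direction toward the centre of the circle as positive. The component of the weight along the string toward the centre is −mg cos φ (φ measured from the bottom), so Newton's second law along the string gives T − mg cos φ = m v²/r.
cos 99.4° = -0.1633, so T = m(v²/r + g cos φ) = 2.54 × ((2.09)²/0.983 + 10.0 × -0.1633) = 2.54 × (4.444 + (-1.633)) = 2.54 × 2.810 = 7.138 N.

7.14 N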